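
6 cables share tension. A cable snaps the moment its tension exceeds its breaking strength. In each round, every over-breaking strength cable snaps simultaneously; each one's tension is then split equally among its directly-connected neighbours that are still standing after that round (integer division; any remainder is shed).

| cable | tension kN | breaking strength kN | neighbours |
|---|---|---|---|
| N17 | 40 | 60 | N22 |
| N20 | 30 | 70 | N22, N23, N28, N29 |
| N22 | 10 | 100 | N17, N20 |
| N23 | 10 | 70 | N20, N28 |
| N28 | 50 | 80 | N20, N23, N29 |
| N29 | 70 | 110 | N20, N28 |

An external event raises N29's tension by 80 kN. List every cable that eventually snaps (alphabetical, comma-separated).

Round 1 — N29 at 150 > 110. N29 snaps.
  N29 sheds 150 kN to N20, N28: 75 each.
    N20: 30+75 = 105 > 70
    N28: 50+75 = 125 > 80
Round 2 — N20, N28 snap.
  N20 sheds 105 kN to N22, N23: 52 each (1 lost).
    N22: 10+52 = 62 ≤ 100
    N23: 10+52 = 62 ≤ 70
  N28 sheds 125 kN to N23: 125 each.
    N23: 62+125 = 187 > 70
Round 3 — N23 snaps.
  N23 sheds 187 kN: no online neighbours, lost.
No further breaks.

N20, N23, N28, N29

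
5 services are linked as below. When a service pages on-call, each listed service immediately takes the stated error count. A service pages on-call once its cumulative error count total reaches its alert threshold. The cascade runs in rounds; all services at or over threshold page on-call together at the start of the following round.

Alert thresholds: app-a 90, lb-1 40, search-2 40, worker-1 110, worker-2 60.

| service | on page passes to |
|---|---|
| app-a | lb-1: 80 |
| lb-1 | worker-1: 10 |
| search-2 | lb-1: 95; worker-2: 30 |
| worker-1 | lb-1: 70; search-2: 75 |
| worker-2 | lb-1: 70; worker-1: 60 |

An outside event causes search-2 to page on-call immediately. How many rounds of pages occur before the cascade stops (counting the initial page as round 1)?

Round 1 — search-2 pages on-call (initial).
  lb-1: +95 → 95 ≥ 40
  worker-2: +30 → 30 < 60
Round 2 — lb-1 pages on-call.
  worker-1: +10 → 10 < 110
No further pages.

2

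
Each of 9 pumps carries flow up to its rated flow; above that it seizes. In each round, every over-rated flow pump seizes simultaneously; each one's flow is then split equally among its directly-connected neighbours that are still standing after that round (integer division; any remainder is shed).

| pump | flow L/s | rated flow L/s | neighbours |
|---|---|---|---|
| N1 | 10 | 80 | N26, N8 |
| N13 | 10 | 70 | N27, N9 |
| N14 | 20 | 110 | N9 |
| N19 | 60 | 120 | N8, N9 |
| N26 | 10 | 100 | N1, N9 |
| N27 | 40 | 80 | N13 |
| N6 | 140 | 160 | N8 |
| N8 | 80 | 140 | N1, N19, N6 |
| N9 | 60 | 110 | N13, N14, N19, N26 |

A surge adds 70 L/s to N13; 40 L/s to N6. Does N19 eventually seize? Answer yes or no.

yes

Round 1 — N13 at 80 > 70; N6 at 180 > 160. N13, N6 seize.
  N13 sheds 80 L/s to N27, N9: 40 each.
    N27: 40+40 = 80 ≤ 80
    N9: 60+40 = 100 ≤ 110
  N6 sheds 180 L/s to N8: 180 each.
    N8: 80+180 = 260 > 140
Round 2 — N8 seizes.
  N8 sheds 260 L/s to N1, N19: 130 each.
    N1: 10+130 = 140 > 80
    N19: 60+130 = 190 > 120
Round 3 — N1, N19 seize.
  N1 sheds 140 L/s to N26: 140 each.
    N26: 10+140 = 150 > 100
  N19 sheds 190 L/s to N9: 190 each.
    N9: 100+190 = 290 > 110
Round 4 — N26, N9 seize.
  N26 sheds 150 L/s: no online neighbours, lost.
  N9 sheds 290 L/s to N14: 290 each.
    N14: 20+290 = 310 > 110
Round 5 — N14 seizes.
  N14 sheds 310 L/s: no online neighbours, lost.
No further seizures.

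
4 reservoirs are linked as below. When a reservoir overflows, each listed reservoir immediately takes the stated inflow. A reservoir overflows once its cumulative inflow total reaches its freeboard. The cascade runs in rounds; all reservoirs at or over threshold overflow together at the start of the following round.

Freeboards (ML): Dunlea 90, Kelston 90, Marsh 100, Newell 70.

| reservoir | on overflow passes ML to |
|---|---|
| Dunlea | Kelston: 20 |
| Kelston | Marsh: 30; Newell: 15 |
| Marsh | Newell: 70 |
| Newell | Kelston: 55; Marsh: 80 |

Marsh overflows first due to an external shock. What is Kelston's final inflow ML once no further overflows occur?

Round 1 — Marsh overflows (initial).
  Newell: +70 → 70 ≥ 70
Round 2 — Newell overflows.
  Kelston: +55 → 55 < 90
No further overflows.

55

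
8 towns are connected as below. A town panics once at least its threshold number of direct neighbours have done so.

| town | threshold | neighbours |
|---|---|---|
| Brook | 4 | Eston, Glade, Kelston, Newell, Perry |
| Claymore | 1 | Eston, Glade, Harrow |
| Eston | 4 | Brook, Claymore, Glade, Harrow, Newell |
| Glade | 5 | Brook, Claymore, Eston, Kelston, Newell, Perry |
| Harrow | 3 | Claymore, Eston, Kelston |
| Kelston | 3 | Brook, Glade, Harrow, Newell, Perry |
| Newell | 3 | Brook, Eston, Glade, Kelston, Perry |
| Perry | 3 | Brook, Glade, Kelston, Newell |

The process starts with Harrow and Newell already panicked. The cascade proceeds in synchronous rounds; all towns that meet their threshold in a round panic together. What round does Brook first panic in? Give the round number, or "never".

Round 1 — Harrow, Newell panic (initial).
Round 2 — checking thresholds:
  Brook: 1 of 5 neighbours < 4, below threshold.
  Claymore: 1 of 3 neighbours ≥ 1, panics.
  Eston: 2 of 5 neighbours < 4, below threshold.
  Glade: 1 of 6 neighbours < 5, below threshold.
  Kelston: 2 of 5 neighbours < 3, below threshold.
  Perry: 1 of 4 neighbours < 3, below threshold.
Round 3 — no new panics; cascade stops.

never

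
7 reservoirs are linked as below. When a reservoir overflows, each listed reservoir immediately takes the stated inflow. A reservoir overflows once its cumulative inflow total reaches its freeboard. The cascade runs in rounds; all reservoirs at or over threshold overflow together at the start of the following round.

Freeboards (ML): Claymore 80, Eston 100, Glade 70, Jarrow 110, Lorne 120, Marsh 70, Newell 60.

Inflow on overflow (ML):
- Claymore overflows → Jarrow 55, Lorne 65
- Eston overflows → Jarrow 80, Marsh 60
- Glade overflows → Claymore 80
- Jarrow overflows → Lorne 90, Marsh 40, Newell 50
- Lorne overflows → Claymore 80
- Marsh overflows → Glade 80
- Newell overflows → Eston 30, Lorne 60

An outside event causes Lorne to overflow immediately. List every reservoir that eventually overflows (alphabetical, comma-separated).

Claymore, Lorne

Round 1 — Lorne overflows (initial).
  Claymore: +80 → 80 ≥ 80
Round 2 — Claymore overflows.
  Jarrow: +55 → 55 < 110
No further overflows.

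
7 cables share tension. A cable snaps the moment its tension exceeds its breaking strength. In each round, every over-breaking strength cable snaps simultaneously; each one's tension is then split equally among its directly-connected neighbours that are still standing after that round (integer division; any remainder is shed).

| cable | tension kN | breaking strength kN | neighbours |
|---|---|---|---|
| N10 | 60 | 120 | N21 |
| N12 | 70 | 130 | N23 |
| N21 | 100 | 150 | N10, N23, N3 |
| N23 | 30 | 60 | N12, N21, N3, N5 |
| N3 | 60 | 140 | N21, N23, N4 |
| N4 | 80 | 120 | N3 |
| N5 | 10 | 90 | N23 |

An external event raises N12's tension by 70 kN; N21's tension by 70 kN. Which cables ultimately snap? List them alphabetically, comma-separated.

Round 1 — N12 at 140 > 130; N21 at 170 > 150. N12, N21 snap.
  N12 sheds 140 kN to N23: 140 each.
    N23: 30+140 = 170 > 60
  N21 sheds 170 kN to N10, N23, N3: 56 each (2 lost).
    N10: 60+56 = 116 ≤ 120
    N23: 170+56 = 226 > 60
    N3: 60+56 = 116 ≤ 140
Round 2 — N23 snaps.
  N23 sheds 226 kN to N3, N5: 113 each.
    N3: 116+113 = 229 > 140
    N5: 10+113 = 123 > 90
Round 3 — N3, N5 snap.
  N3 sheds 229 kN to N4: 229 each.
    N4: 80+229 = 309 > 120
  N5 sheds 123 kN: no online neighbours, lost.
Round 4 — N4 snaps.
  N4 sheds 309 kN: no online neighbours, lost.
No further breaks.

N12, N21, N23, N3, N4, N5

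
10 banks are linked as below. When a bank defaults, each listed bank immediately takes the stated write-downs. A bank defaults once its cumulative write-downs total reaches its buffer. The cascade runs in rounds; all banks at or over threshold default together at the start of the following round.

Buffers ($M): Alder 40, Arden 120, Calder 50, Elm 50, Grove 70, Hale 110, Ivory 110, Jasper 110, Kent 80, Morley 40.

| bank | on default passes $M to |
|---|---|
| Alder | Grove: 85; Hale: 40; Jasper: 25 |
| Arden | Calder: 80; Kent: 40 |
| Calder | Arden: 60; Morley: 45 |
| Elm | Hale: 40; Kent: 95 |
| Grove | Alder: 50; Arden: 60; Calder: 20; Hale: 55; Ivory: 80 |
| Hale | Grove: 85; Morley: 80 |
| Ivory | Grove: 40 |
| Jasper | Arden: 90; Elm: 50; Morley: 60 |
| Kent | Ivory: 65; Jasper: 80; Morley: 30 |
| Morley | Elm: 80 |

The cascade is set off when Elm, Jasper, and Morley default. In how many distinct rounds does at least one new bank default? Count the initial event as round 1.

Round 1 — Elm, Jasper, Morley default (initial).
  Arden: +90 → 90 < 120
  Hale: +40 → 40 < 110
  Kent: +95 → 95 ≥ 80
Round 2 — Kent defaults.
  Ivory: +65 → 65 < 110
No further defaults.

2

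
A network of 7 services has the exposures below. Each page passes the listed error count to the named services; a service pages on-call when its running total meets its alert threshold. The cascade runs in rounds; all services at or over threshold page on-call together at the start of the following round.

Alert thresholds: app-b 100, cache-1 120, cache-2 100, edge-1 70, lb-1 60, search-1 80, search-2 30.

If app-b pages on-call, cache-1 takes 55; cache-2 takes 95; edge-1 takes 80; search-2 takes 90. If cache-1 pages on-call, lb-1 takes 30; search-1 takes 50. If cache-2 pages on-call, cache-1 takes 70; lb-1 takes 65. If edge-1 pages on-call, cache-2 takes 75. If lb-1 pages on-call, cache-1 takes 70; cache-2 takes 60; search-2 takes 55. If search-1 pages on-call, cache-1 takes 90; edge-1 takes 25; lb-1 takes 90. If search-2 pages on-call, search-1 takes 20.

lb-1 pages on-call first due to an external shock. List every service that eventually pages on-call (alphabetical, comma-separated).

Round 1 — lb-1 pages on-call (initial).
  cache-1: +70 → 70 < 120
  cache-2: +60 → 60 < 100
  search-2: +55 → 55 ≥ 30
Round 2 — search-2 pages on-call.
  search-1: +20 → 20 < 80
No further pages.

lb-1, search-2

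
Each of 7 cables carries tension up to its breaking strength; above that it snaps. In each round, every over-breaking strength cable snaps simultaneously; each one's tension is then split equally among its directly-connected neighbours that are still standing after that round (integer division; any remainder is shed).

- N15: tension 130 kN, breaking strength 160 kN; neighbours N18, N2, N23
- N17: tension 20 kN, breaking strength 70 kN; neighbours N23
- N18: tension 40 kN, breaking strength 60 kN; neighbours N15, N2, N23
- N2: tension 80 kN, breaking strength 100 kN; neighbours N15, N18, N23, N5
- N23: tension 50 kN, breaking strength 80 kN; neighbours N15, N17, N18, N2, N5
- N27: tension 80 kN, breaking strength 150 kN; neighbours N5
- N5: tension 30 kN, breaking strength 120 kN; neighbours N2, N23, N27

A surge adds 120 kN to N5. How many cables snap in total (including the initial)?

5

Round 1 — N5 at 150 > 120. N5 snaps.
  N5 sheds 150 kN to N2, N23, N27: 50 each.
    N2: 80+50 = 130 > 100
    N23: 50+50 = 100 > 80
    N27: 80+50 = 130 ≤ 150
Round 2 — N2, N23 snap.
  N2 sheds 130 kN to N15, N18: 65 each.
    N15: 130+65 = 195 > 160
    N18: 40+65 = 105 > 60
  N23 sheds 100 kN to N15, N17, N18: 33 each (1 lost).
    N15: 195+33 = 228 > 160
    N17: 20+33 = 53 ≤ 70
    N18: 105+33 = 138 > 60
Round 3 — N15, N18 snap.
  N15 sheds 228 kN: no online neighbours, lost.
  N18 sheds 138 kN: no online neighbours, lost.
No further breaks.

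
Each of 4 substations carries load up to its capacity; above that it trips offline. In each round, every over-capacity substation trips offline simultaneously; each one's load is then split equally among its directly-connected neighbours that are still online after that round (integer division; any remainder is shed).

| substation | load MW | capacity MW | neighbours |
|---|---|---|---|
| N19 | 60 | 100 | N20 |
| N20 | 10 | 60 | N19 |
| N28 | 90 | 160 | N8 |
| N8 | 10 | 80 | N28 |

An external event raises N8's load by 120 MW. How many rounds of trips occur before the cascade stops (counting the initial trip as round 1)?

2

Round 1 — N8 at 130 > 80. N8 trips offline.
  N8 sheds 130 MW to N28: 130 each.
    N28: 90+130 = 220 > 160
Round 2 — N28 trips offline.
  N28 sheds 220 MW: no online neighbours, lost.
No further trips.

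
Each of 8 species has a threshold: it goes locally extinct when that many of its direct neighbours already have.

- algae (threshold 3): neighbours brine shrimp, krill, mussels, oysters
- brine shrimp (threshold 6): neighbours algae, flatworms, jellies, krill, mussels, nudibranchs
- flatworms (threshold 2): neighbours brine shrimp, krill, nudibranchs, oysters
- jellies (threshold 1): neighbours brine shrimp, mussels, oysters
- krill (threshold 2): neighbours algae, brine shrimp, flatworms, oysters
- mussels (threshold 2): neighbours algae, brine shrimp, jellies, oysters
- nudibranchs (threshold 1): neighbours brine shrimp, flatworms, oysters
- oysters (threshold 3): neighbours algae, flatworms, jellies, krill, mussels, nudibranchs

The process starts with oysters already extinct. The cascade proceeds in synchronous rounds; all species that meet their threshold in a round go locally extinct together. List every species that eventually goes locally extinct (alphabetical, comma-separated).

Round 1 — oysters goes locally extinct (initial).
Round 2 — checking thresholds:
  algae: 1 of 4 neighbours < 3, holds.
  flatworms: 1 of 4 neighbours < 2, holds.
  jellies: 1 of 3 neighbours ≥ 1, goes locally extinct.
  krill: 1 of 4 neighbours < 2, holds.
  mussels: 1 of 4 neighbours < 2, holds.
  nudibranchs: 1 of 3 neighbours ≥ 1, goes locally extinct.
Round 3 — checking thresholds:
  algae: 1 of 4 neighbours < 3, holds.
  brine shrimp: 2 of 6 neighbours < 6, holds.
  flatworms: 2 of 4 neighbours ≥ 2, goes locally extinct.
  krill: 1 of 4 neighbours < 2, holds.
  mussels: 2 of 4 neighbours ≥ 2, goes locally extinct.
Round 4 — checking thresholds:
  algae: 2 of 4 neighbours < 3, holds.
  brine shrimp: 4 of 6 neighbours < 6, holds.
  krill: 2 of 4 neighbours ≥ 2, goes locally extinct.
Round 5 — checking thresholds:
  algae: 3 of 4 neighbours ≥ 3, goes locally extinct.
  brine shrimp: 5 of 6 neighbours < 6, holds.
Round 6 — checking thresholds:
  brine shrimp: 6 of 6 neighbours ≥ 6, goes locally extinct.
Round 7 — no new extinctions; cascade stops.

algae, brine shrimp, flatworms, jellies, krill, mussels, nudibranchs, oysters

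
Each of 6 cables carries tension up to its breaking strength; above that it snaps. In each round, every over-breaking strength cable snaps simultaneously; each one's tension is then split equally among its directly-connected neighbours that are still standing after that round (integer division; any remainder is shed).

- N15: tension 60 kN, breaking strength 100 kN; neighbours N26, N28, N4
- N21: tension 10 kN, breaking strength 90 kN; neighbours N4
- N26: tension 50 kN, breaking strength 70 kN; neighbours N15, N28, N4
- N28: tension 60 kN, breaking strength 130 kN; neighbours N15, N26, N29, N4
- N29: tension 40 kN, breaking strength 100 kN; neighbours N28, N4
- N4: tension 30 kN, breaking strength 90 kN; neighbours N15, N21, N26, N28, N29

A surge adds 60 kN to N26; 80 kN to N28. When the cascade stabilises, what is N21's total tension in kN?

Round 1 — N26 at 110 > 70; N28 at 140 > 130. N26, N28 snap.
  N26 sheds 110 kN to N15, N4: 55 each.
    N15: 60+55 = 115 > 100
    N4: 30+55 = 85 ≤ 90
  N28 sheds 140 kN to N15, N29, N4: 46 each (2 lost).
    N15: 115+46 = 161 > 100
    N29: 40+46 = 86 ≤ 100
    N4: 85+46 = 131 > 90
Round 2 — N15, N4 snap.
  N15 sheds 161 kN: no online neighbours, lost.
  N4 sheds 131 kN to N21, N29: 65 each (1 lost).
    N21: 10+65 = 75 ≤ 90
    N29: 86+65 = 151 > 100
Round 3 — N29 snaps.
  N29 sheds 151 kN: no online neighbours, lost.
No further breaks.

75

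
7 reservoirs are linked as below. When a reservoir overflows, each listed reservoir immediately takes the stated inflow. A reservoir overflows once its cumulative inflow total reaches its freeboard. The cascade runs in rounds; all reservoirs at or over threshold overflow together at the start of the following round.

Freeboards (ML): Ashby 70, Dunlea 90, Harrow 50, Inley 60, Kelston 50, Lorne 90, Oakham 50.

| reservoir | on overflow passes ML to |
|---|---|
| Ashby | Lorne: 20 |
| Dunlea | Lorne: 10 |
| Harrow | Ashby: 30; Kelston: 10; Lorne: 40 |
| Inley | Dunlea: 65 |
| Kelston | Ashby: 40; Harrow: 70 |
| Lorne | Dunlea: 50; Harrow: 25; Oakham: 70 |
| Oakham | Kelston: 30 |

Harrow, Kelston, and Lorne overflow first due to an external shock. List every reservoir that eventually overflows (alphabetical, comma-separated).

Round 1 — Harrow, Kelston, Lorne overflow (initial).
  Ashby: +30+40 → 70 ≥ 70
  Dunlea: +50 → 50 < 90
  Oakham: +70 → 70 ≥ 50
Round 2 — Ashby, Oakham overflow.
No further overflows.

Ashby, Harrow, Kelston, Lorne, Oakham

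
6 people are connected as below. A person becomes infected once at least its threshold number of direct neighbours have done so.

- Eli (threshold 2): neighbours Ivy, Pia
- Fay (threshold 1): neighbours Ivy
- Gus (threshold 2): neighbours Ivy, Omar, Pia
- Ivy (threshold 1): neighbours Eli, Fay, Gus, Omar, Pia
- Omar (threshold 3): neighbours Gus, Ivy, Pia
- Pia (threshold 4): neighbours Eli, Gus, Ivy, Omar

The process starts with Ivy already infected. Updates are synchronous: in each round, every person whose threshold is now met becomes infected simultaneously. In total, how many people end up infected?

Round 1 — Ivy becomes infected (initial).
Round 2 — checking thresholds:
  Eli: 1 of 2 neighbours < 2, holds.
  Fay: 1 of 1 neighbours ≥ 1, becomes infected.
  Gus: 1 of 3 neighbours < 2, holds.
  Omar: 1 of 3 neighbours < 3, holds.
  Pia: 1 of 4 neighbours < 4, holds.
Round 3 — no new infections; cascade stops.

2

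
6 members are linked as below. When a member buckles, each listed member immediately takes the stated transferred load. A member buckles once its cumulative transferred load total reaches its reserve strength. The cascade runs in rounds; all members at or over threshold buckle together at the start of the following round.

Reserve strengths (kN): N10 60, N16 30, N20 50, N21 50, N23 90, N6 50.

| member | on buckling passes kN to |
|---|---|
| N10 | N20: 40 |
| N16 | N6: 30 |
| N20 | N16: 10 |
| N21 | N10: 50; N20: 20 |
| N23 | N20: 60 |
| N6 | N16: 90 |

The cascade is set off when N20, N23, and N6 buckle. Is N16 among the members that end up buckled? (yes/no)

Round 1 — N20, N23, N6 buckle (initial).
  N16: +10+90 → 100 ≥ 30
Round 2 — N16 buckles.
No further bucklings.

yes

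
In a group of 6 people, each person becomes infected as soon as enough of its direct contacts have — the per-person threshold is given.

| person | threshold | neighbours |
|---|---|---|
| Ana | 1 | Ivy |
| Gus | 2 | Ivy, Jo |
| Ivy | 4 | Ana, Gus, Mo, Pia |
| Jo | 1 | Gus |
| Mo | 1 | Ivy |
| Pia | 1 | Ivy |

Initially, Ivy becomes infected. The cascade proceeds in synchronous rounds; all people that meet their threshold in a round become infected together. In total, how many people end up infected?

Round 1 — Ivy becomes infected (initial).
Round 2 — checking thresholds:
  Ana: 1 of 1 neighbours ≥ 1, becomes infected.
  Gus: 1 of 2 neighbours < 2, not yet.
  Mo: 1 of 1 neighbours ≥ 1, becomes infected.
  Pia: 1 of 1 neighbours ≥ 1, becomes infected.
Round 3 — no new infections; cascade stops.

4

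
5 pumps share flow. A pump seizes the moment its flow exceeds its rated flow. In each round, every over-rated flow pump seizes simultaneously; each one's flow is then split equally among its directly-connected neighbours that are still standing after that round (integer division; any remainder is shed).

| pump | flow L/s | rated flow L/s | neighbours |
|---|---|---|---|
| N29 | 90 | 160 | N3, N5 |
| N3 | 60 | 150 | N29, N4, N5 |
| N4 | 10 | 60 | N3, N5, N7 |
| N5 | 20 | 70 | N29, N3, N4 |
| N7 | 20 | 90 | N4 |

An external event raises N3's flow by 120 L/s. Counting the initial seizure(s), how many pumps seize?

4

Round 1 — N3 at 180 > 150. N3 seizes.
  N3 sheds 180 L/s to N29, N4, N5: 60 each.
    N29: 90+60 = 150 ≤ 160
    N4: 10+60 = 70 > 60
    N5: 20+60 = 80 > 70
Round 2 — N4, N5 seize.
  N4 sheds 70 L/s to N7: 70 each.
    N7: 20+70 = 90 ≤ 90
  N5 sheds 80 L/s to N29: 80 each.
    N29: 150+80 = 230 > 160
Round 3 — N29 seizes.
  N29 sheds 230 L/s: no online neighbours, lost.
No further seizures.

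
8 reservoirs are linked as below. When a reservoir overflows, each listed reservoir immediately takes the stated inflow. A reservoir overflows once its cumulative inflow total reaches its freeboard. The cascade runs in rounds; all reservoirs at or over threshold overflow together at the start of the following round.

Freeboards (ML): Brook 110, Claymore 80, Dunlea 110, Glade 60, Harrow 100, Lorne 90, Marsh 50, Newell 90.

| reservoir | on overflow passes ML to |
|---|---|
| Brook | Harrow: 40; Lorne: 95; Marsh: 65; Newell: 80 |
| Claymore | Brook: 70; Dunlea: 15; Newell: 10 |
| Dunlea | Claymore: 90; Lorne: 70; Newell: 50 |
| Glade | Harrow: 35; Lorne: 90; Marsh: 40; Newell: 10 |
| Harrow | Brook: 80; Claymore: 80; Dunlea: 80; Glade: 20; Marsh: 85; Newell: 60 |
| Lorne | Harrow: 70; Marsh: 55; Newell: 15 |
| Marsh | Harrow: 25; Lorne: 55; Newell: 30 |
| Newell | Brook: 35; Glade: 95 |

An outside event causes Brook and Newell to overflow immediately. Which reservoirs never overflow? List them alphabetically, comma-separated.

Dunlea

Round 1 — Brook, Newell overflow (initial).
  Glade: +95 → 95 ≥ 60
  Harrow: +40 → 40 < 100
  Lorne: +95 → 95 ≥ 90
  Marsh: +65 → 65 ≥ 50
Round 2 — Glade, Lorne, Marsh overflow.
  Harrow: +35+70+25 → 170 ≥ 100
Round 3 — Harrow overflows.
  Claymore: +80 → 80 ≥ 80
  Dunlea: +80 → 80 < 110
Round 4 — Claymore overflows.
  Dunlea: +15 → 95 < 110
No further overflows.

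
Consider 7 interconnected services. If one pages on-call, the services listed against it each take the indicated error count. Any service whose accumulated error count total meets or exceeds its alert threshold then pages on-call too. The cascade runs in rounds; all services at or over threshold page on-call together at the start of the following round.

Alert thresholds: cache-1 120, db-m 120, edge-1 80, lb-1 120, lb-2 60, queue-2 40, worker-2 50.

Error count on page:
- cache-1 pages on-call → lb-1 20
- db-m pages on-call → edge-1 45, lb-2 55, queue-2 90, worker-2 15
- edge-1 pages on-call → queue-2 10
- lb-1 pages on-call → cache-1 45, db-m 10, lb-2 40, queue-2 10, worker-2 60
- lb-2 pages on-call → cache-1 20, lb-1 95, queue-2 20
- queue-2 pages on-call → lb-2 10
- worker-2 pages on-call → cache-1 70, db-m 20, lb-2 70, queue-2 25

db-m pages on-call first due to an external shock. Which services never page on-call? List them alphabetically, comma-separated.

Round 1 — db-m pages on-call (initial).
  edge-1: +45 → 45 < 80
  lb-2: +55 → 55 < 60
  queue-2: +90 → 90 ≥ 40
  worker-2: +15 → 15 < 50
Round 2 — queue-2 pages on-call.
  lb-2: +10 → 65 ≥ 60
Round 3 — lb-2 pages on-call.
  cache-1: +20 → 20 < 120
  lb-1: +95 → 95 < 120
No further pages.

cache-1, edge-1, lb-1, worker-2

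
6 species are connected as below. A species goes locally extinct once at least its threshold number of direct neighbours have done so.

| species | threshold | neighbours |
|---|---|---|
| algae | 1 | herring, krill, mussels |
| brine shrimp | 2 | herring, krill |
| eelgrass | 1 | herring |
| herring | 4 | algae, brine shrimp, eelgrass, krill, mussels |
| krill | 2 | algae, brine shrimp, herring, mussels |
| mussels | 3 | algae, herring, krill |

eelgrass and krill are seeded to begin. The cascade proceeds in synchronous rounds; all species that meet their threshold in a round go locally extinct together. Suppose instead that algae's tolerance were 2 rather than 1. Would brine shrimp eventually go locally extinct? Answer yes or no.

With algae's tolerance at 2:
Round 1 — eelgrass, krill go locally extinct (initial).
Round 2 — no new extinctions; cascade stops.

no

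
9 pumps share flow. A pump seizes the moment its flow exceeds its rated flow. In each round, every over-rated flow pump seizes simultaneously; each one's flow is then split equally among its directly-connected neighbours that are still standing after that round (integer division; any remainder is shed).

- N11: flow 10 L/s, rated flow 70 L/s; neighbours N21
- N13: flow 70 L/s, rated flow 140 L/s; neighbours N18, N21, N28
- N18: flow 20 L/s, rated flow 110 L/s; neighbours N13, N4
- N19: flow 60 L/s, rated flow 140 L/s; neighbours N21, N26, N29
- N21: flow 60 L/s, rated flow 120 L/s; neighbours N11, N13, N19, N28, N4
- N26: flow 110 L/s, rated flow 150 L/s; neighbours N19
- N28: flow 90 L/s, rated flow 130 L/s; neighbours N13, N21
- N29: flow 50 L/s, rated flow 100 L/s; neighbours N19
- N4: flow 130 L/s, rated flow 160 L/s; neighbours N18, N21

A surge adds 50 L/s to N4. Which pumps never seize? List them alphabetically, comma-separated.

Round 1 — N4 at 180 > 160. N4 seizes.
  N4 sheds 180 L/s to N18, N21: 90 each.
    N18: 20+90 = 110 ≤ 110
    N21: 60+90 = 150 > 120
Round 2 — N21 seizes.
  N21 sheds 150 L/s to N11, N13, N19, N28: 37 each (2 lost).
    N11: 10+37 = 47 ≤ 70
    N13: 70+37 = 107 ≤ 140
    N19: 60+37 = 97 ≤ 140
    N28: 90+37 = 127 ≤ 130
No further seizures.

N11, N13, N18, N19, N26, N28, N29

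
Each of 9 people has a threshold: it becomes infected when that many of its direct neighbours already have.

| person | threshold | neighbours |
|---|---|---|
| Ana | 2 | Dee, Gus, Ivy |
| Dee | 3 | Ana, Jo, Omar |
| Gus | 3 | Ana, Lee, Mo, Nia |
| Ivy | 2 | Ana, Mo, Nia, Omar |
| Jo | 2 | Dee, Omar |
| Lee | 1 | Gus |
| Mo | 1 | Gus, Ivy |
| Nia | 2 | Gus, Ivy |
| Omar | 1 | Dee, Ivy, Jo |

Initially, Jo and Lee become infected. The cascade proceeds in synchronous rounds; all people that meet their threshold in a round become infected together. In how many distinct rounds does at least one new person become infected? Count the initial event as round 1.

Round 1 — Jo, Lee become infected (initial).
Round 2 — checking thresholds:
  Dee: 1 of 3 neighbours < 3, not yet.
  Gus: 1 of 4 neighbours < 3, not yet.
  Omar: 1 of 3 neighbours ≥ 1, becomes infected.
Round 3 — no new infections; cascade stops.

2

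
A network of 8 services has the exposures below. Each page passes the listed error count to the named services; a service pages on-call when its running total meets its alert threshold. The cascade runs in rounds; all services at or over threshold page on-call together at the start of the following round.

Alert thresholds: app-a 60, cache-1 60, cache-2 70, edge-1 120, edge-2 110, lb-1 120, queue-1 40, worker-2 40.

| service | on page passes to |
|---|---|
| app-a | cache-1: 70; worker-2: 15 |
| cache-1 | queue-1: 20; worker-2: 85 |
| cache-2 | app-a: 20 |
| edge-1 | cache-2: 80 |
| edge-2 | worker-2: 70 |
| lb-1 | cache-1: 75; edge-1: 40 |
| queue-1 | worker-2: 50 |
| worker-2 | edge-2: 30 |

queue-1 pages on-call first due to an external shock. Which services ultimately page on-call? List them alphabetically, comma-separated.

queue-1, worker-2

Round 1 — queue-1 pages on-call (initial).
  worker-2: +50 → 50 ≥ 40
Round 2 — worker-2 pages on-call.
  edge-2: +30 → 30 < 110
No further pages.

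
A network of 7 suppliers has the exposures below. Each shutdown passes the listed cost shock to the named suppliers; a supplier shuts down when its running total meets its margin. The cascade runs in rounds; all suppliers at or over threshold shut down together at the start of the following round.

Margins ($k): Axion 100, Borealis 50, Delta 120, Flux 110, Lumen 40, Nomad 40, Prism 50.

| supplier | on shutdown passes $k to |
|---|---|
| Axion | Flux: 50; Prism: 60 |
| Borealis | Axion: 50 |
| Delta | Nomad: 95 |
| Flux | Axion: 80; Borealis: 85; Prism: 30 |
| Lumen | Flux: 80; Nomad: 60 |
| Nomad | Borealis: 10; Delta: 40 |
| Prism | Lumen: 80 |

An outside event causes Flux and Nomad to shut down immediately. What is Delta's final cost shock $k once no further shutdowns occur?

40

Round 1 — Flux, Nomad shut down (initial).
  Axion: +80 → 80 < 100
  Borealis: +85+10 → 95 ≥ 50
  Delta: +40 → 40 < 120
  Prism: +30 → 30 < 50
Round 2 — Borealis shuts down.
  Axion: +50 → 130 ≥ 100
Round 3 — Axion shuts down.
  Prism: +60 → 90 ≥ 50
Round 4 — Prism shuts down.
  Lumen: +80 → 80 ≥ 40
Round 5 — Lumen shuts down.
No further shutdowns.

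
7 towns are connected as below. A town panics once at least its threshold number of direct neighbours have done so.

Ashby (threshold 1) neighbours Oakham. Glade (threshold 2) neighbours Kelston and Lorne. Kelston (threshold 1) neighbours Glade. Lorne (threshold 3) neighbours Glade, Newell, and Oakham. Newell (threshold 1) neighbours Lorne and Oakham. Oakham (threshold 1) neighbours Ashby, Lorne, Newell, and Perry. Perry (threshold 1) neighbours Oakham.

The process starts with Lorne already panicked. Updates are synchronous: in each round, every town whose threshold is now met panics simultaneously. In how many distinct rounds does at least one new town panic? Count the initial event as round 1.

3

Round 1 — Lorne panics (initial).
Round 2 — checking thresholds:
  Glade: 1 of 2 neighbours < 2, holds.
  Newell: 1 of 2 neighbours ≥ 1, panics.
  Oakham: 1 of 4 neighbours ≥ 1, panics.
Round 3 — checking thresholds:
  Ashby: 1 of 1 neighbours ≥ 1, panics.
  Glade: 1 of 2 neighbours < 2, holds.
  Perry: 1 of 1 neighbours ≥ 1, panics.
Round 4 — no new panics; cascade stops.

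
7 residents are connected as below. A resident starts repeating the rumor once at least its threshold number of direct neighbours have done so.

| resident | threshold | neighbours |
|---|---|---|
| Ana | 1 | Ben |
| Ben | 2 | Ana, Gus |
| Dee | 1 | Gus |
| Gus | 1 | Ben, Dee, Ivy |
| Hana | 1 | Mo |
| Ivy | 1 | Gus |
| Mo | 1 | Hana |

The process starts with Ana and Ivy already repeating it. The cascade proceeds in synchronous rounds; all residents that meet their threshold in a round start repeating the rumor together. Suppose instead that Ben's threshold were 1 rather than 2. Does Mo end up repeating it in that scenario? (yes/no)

no

With Ben's threshold at 1:
Round 1 — Ana, Ivy start repeating the rumor (initial).
Round 2 — checking thresholds:
  Ben: 1 of 2 neighbours ≥ 1, starts repeating the rumor.
  Gus: 1 of 3 neighbours ≥ 1, starts repeating the rumor.
Round 3 — checking thresholds:
  Dee: 1 of 1 neighbours ≥ 1, starts repeating the rumor.
Round 4 — no new spreads; cascade stops.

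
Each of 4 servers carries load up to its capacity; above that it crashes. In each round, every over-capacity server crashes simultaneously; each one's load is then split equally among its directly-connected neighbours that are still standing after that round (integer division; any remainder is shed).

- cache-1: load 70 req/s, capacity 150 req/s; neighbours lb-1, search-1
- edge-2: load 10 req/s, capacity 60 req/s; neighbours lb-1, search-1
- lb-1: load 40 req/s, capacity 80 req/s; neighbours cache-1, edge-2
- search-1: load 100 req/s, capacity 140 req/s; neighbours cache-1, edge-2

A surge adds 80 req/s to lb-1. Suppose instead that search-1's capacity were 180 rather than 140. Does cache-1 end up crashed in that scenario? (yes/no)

With search-1's capacity at 180:
Round 1 — lb-1 at 120 > 80. lb-1 crashes.
  lb-1 sheds 120 req/s to cache-1, edge-2: 60 each.
    cache-1: 70+60 = 130 ≤ 150
    edge-2: 10+60 = 70 > 60
Round 2 — edge-2 crashes.
  edge-2 sheds 70 req/s to search-1: 70 each.
    search-1: 100+70 = 170 ≤ 180
No further crashes.

no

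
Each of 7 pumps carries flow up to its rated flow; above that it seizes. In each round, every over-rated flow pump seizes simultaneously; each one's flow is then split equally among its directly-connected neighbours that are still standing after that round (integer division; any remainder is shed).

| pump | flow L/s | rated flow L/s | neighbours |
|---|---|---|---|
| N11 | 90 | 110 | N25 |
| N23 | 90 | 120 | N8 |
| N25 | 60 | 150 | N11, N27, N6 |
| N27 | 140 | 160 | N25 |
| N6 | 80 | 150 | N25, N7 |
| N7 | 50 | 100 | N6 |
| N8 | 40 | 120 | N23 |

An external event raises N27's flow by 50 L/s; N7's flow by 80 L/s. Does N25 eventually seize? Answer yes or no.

yes

Round 1 — N27 at 190 > 160; N7 at 130 > 100. N27, N7 seize.
  N27 sheds 190 L/s to N25: 190 each.
    N25: 60+190 = 250 > 150
  N7 sheds 130 L/s to N6: 130 each.
    N6: 80+130 = 210 > 150
Round 2 — N25, N6 seize.
  N25 sheds 250 L/s to N11: 250 each.
    N11: 90+250 = 340 > 110
  N6 sheds 210 L/s: no online neighbours, lost.
Round 3 — N11 seizes.
  N11 sheds 340 L/s: no online neighbours, lost.
No further seizures.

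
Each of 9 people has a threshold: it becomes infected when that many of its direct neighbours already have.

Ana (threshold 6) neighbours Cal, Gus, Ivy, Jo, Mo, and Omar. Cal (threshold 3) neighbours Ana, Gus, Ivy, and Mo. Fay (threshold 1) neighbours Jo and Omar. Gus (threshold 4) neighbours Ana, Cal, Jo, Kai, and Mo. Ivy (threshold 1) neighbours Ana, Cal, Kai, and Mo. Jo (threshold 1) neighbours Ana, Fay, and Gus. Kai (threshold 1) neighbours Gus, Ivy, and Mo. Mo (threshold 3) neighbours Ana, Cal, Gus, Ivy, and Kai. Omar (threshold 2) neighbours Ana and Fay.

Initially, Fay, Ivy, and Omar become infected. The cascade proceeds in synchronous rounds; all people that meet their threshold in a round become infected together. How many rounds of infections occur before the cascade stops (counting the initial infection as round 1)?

2

Round 1 — Fay, Ivy, Omar become infected (initial).
Round 2 — checking thresholds:
  Ana: 2 of 6 neighbours < 6, not yet.
  Cal: 1 of 4 neighbours < 3, not yet.
  Jo: 1 of 3 neighbours ≥ 1, becomes infected.
  Kai: 1 of 3 neighbours ≥ 1, becomes infected.
  Mo: 1 of 5 neighbours < 3, not yet.
Round 3 — no new infections; cascade stops.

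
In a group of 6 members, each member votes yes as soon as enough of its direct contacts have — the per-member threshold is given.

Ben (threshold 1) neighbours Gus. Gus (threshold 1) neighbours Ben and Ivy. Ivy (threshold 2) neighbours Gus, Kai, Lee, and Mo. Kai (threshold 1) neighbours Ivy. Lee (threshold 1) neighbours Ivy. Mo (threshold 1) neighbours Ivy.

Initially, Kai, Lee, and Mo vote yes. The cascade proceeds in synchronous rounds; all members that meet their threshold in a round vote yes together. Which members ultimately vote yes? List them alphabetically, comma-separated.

Round 1 — Kai, Lee, Mo vote yes (initial).
Round 2 — checking thresholds:
  Ivy: 3 of 4 neighbours ≥ 2, votes yes.
Round 3 — checking thresholds:
  Gus: 1 of 2 neighbours ≥ 1, votes yes.
Round 4 — checking thresholds:
  Ben: 1 of 1 neighbours ≥ 1, votes yes.
Round 5 — no new yes votes; cascade stops.

Ben, Gus, Ivy, Kai, Lee, Mo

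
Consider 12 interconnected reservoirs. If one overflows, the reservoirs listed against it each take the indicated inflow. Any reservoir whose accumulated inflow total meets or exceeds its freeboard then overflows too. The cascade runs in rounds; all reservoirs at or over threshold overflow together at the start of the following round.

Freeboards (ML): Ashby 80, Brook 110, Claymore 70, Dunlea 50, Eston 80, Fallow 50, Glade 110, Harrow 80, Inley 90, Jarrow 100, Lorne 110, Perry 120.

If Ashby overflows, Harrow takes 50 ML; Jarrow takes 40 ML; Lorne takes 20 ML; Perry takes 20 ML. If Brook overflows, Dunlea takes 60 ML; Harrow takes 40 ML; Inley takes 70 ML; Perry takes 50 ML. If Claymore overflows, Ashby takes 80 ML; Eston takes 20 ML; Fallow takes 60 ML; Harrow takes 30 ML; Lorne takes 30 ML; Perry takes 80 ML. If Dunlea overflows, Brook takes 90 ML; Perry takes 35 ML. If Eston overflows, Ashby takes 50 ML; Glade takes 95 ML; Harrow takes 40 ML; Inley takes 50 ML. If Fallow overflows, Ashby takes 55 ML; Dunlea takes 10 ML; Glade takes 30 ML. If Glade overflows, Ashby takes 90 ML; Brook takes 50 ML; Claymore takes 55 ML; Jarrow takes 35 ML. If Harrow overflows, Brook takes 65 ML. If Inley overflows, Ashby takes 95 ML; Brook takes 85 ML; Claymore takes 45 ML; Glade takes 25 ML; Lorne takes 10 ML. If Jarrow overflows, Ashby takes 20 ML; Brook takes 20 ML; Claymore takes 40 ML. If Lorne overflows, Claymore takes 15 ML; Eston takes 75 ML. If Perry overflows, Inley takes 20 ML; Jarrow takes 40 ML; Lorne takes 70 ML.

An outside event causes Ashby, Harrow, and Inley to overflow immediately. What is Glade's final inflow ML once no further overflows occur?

25

Round 1 — Ashby, Harrow, Inley overflow (initial).
  Brook: +65+85 → 150 ≥ 110
  Claymore: +45 → 45 < 70
  Glade: +25 → 25 < 110
  Jarrow: +40 → 40 < 100
  Lorne: +20+10 → 30 < 110
  Perry: +20 → 20 < 120
Round 2 — Brook overflows.
  Dunlea: +60 → 60 ≥ 50
  Perry: +50 → 70 < 120
Round 3 — Dunlea overflows.
  Perry: +35 → 105 < 120
No further overflows.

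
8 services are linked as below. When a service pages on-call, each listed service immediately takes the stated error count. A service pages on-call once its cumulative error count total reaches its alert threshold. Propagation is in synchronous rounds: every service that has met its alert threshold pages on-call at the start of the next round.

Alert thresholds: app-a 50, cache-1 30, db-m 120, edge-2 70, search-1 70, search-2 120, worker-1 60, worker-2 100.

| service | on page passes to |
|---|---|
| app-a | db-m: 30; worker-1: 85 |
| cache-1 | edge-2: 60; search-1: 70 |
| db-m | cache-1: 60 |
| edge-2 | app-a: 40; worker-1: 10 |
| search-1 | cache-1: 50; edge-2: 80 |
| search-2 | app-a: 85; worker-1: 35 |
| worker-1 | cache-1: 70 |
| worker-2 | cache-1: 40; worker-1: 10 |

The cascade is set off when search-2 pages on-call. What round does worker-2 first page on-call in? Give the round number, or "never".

Round 1 — search-2 pages on-call (initial).
  app-a: +85 → 85 ≥ 50
  worker-1: +35 → 35 < 60
Round 2 — app-a pages on-call.
  db-m: +30 → 30 < 120
  worker-1: +85 → 120 ≥ 60
Round 3 — worker-1 pages on-call.
  cache-1: +70 → 70 ≥ 30
Round 4 — cache-1 pages on-call.
  edge-2: +60 → 60 < 70
  search-1: +70 → 70 ≥ 70
Round 5 — search-1 pages on-call.
  edge-2: +80 → 140 ≥ 70
Round 6 — edge-2 pages on-call.
No further pages.

never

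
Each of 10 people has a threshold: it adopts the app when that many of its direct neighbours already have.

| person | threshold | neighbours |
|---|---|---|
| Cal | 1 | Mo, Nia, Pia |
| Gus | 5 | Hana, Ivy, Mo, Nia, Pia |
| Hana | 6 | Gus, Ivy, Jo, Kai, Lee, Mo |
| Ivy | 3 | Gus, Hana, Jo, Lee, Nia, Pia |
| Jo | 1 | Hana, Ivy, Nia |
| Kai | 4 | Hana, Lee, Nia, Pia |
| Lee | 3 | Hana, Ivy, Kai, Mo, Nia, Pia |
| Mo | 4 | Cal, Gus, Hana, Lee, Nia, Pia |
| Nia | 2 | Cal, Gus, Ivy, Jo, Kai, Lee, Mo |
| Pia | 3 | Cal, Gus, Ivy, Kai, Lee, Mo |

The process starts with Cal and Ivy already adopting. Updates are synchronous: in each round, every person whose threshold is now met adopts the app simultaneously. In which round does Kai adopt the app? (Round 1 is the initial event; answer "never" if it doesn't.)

Round 1 — Cal, Ivy adopt the app (initial).
Round 2 — checking thresholds:
  Gus: 1 of 5 neighbours < 5, below threshold.
  Hana: 1 of 6 neighbours < 6, below threshold.
  Jo: 1 of 3 neighbours ≥ 1, adopts the app.
  Lee: 1 of 6 neighbours < 3, below threshold.
  Mo: 1 of 6 neighbours < 4, below threshold.
  Nia: 2 of 7 neighbours ≥ 2, adopts the app.
  Pia: 2 of 6 neighbours < 3, below threshold.
Round 3 — no new adoptions; cascade stops.

never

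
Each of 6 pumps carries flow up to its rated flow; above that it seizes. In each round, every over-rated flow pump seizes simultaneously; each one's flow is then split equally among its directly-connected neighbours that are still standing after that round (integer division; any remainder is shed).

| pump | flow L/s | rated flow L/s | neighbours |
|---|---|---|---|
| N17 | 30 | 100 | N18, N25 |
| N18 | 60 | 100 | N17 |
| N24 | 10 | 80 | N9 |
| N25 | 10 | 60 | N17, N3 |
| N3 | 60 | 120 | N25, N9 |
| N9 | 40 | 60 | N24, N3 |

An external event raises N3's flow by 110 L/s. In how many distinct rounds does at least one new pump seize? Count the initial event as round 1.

4

Round 1 — N3 at 170 > 120. N3 seizes.
  N3 sheds 170 L/s to N25, N9: 85 each.
    N25: 10+85 = 95 > 60
    N9: 40+85 = 125 > 60
Round 2 — N25, N9 seize.
  N25 sheds 95 L/s to N17: 95 each.
    N17: 30+95 = 125 > 100
  N9 sheds 125 L/s to N24: 125 each.
    N24: 10+125 = 135 > 80
Round 3 — N17, N24 seize.
  N17 sheds 125 L/s to N18: 125 each.
    N18: 60+125 = 185 > 100
  N24 sheds 135 L/s: no online neighbours, lost.
Round 4 — N18 seizes.
  N18 sheds 185 L/s: no online neighbours, lost.
No further seizures.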